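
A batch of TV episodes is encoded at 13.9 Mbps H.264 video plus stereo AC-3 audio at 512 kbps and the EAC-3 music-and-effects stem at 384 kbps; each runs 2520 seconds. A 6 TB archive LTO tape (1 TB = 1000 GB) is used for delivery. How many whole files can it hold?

1287

Audio total: 512 + 384 = 896 kbps = 0.896 Mbps.
Total bitrate: 14.796 Mbps.
Per item: 14.796 Mbps × 2520 s = 37,286 Mb = 4,661 MB.
Capacity: 6 TB = 48,000,000 Mb; 1287.35 items → 1287 complete.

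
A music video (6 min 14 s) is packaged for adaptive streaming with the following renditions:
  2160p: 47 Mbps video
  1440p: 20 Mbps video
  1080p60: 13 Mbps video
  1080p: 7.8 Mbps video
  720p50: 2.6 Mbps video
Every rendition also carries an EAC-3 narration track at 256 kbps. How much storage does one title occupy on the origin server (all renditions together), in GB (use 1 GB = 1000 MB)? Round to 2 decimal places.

4.29 GB

6 min 14 s = 374 s
Audio: 256 kbps = 0.256 Mbps.
Sum of rendition bitrates: (47+0.256) + (20+0.256) + (13+0.256) + (7.8+0.256) + (2.6+0.256) = 91.680 Mbps.
× 374 s = 34,288 Mb = 4,286 MB = 4.286 GB.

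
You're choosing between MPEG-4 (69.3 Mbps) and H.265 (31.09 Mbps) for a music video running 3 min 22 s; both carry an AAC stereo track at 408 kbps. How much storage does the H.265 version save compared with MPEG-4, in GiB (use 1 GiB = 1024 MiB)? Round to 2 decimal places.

3 min 22 s = 202 s
Audio: 408 kbps = 0.408 Mbps.
MPEG-4: 69.708 Mbps × 202 s = 14081.0 Mb = 1.639 GiB.
H.265: 31.498 Mbps × 202 s = 6362.6 Mb = 0.741 GiB.
Saving: 1.639 − 0.741 = 0.899 GiB.

0.90 GiB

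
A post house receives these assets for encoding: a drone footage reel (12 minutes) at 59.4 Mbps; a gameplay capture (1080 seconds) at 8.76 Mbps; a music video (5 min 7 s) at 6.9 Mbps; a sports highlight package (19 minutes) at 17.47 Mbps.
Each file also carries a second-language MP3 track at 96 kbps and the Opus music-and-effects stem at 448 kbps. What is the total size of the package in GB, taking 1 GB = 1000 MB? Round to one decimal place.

9.5 GB

Audio total: 96 + 448 = 544 kbps = 0.544 Mbps.
drone footage reel: 59.944 Mbps × 720 s = 43159.7 Mb
gameplay capture: 9.304 Mbps × 1080 s = 10048.3 Mb
music video: 7.444 Mbps × 307 s = 2285.3 Mb
sports highlight package: 18.014 Mbps × 1140 s = 20536.0 Mb
Total: 76029.3 Mb = 9503.7 MB.
= 9.504 GB.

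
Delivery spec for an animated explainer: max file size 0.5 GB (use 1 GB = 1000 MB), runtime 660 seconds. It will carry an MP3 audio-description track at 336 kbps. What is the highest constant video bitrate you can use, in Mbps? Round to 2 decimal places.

Budget: 0.5 GB = 4000.0 Mb.
Total bitrate budget: 4000.0 Mb / 660 s = 6.061 Mbps.
Audio: 336 kbps = 0.336 Mbps.
Video: 6.061 − 0.336 = 5.725 Mbps.

5.72 Mbps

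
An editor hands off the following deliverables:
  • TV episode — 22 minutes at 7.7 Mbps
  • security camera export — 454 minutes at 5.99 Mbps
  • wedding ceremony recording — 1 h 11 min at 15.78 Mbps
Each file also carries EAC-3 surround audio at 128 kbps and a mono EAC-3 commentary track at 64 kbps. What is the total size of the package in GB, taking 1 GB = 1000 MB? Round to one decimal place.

Audio total: 128 + 64 = 192 kbps = 0.192 Mbps.
TV episode: 7.892 Mbps × 1320 s = 10417.4 Mb
security camera export: 6.182 Mbps × 27240 s = 168397.7 Mb
wedding ceremony recording: 15.972 Mbps × 4260 s = 68040.7 Mb
Total: 246855.8 Mb = 30857.0 MB.
= 30.86 GB.

30.9 GB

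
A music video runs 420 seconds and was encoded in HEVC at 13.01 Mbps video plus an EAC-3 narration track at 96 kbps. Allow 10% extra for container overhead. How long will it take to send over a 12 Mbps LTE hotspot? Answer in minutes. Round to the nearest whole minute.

8 minutes

Audio: 96 kbps = 0.096 Mbps.
Total bitrate: 13.106 Mbps.
File: 13.106 Mbps × 420 s = 5504.5 Mb.
With 10% container overhead: ×1.10. → 6055.0 Mb.
At 12 Mbps: 6055.0 / 12 = 504.6 s ≈ 8.41 minutes.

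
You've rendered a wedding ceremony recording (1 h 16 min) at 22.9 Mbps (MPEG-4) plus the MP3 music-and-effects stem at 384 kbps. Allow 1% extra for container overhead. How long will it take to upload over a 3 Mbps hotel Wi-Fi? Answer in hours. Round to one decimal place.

1 h 16 min = 76 min = 4560 s
Audio: 384 kbps = 0.384 Mbps.
Total bitrate: 23.284 Mbps.
File: 23.284 Mbps × 4560 s = 106175.0 Mb.
With 1% container overhead: ×1.01. → 107236.8 Mb.
At 3 Mbps: 107236.8 / 3 = 35745.6 s ≈ 9.93 hours.

9.9 hours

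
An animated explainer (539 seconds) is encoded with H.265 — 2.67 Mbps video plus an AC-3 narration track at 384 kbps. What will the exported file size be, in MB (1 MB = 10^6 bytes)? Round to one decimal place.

205.8 MB

Audio: 384 kbps = 0.384 Mbps.
Total bitrate: 2.67 + 0.384 = 3.054 Mbps.
Stream data: 3.054 Mbps × 539 s = 1646.1 Mb.
1,646 Mb ÷ 8 = 205.8 MB → 205.8 MB.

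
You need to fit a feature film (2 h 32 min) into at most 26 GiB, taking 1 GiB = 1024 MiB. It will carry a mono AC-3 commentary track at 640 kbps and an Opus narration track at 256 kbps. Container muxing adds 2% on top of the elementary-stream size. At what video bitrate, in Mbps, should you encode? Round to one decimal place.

23.1 Mbps

Budget: 26 GiB = 223338.3 Mb.
Stream payload after overhead: 223338.3 / 1.02 = 218959.1 Mb.
2 h 32 min = 152 min = 9120 s
Total bitrate budget: 218959.1 Mb / 9120 s = 24.009 Mbps.
Audio total: 640 + 256 = 896 kbps = 0.896 Mbps.
Video: 24.009 − 0.896 = 23.113 Mbps.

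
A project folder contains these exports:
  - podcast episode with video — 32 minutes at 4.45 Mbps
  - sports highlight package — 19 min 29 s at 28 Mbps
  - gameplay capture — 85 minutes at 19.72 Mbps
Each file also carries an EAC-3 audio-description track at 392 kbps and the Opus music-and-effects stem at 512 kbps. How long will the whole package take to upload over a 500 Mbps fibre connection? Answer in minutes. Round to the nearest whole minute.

5 minutes

Audio total: 392 + 512 = 904 kbps = 0.904 Mbps.
podcast episode with video: 5.354 Mbps × 1920 s = 10279.7 Mb
sports highlight package: 28.904 Mbps × 1169 s = 33788.8 Mb
gameplay capture: 20.624 Mbps × 5100 s = 105182.4 Mb
Total: 149250.9 Mb = 18656.4 MB.
At 500 Mbps: 149250.9 / 500 = 299 s ≈ 4.98 minutes.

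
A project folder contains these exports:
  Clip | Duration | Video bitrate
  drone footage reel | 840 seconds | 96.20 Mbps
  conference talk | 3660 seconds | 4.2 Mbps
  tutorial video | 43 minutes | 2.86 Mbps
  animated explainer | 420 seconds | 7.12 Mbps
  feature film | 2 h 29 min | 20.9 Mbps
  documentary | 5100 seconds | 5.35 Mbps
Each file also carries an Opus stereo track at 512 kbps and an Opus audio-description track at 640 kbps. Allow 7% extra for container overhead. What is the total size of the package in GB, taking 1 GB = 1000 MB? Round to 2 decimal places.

Audio total: 512 + 640 = 1152 kbps = 1.152 Mbps.
drone footage reel: 97.352 Mbps × 840 s × 1.07 = 87500.0 Mb
conference talk: 5.352 Mbps × 3660 s × 1.07 = 20959.5 Mb
tutorial video: 4.012 Mbps × 2580 s × 1.07 = 11075.5 Mb
animated explainer: 8.272 Mbps × 420 s × 1.07 = 3717.4 Mb
feature film: 22.052 Mbps × 8940 s × 1.07 = 210945.0 Mb
documentary: 6.502 Mbps × 5100 s × 1.07 = 35481.4 Mb
Total: 369678.9 Mb = 46209.9 MB.
= 46.21 GB.

46.21 GB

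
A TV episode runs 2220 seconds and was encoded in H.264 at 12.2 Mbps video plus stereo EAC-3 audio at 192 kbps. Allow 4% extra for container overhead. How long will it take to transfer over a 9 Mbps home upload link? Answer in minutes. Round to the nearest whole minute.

53 minutes

Audio: 192 kbps = 0.192 Mbps.
Total bitrate: 12.392 Mbps.
File: 12.392 Mbps × 2220 s = 27510.2 Mb.
With 4% container overhead: ×1.04. → 28610.6 Mb.
At 9 Mbps: 28610.6 / 9 = 3179.0 s ≈ 53 minutes.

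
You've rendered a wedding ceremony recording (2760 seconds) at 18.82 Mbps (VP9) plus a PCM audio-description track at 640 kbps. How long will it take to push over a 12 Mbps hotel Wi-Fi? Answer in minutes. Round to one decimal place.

74.6 minutes

Audio: 640 kbps = 0.640 Mbps.
Total bitrate: 19.460 Mbps.
File: 19.460 Mbps × 2760 s = 53709.6 Mb.
At 12 Mbps: 53709.6 / 12 = 4475.8 s ≈ 74.6 minutes.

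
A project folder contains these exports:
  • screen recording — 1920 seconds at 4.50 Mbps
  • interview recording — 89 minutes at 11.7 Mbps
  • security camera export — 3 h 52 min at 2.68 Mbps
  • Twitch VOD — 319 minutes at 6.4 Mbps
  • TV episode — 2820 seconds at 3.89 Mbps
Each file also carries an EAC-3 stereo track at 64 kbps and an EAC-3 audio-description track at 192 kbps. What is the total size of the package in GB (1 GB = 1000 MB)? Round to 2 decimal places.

Audio total: 64 + 192 = 256 kbps = 0.256 Mbps.
screen recording: 4.756 Mbps × 1920 s = 9131.5 Mb
interview recording: 11.956 Mbps × 5340 s = 63845.0 Mb
security camera export: 2.936 Mbps × 13920 s = 40869.1 Mb
Twitch VOD: 6.656 Mbps × 19140 s = 127395.8 Mb
TV episode: 4.146 Mbps × 2820 s = 11691.7 Mb
Total: 252933.2 Mb = 31616.7 MB.
= 31.62 GB.

31.62 GB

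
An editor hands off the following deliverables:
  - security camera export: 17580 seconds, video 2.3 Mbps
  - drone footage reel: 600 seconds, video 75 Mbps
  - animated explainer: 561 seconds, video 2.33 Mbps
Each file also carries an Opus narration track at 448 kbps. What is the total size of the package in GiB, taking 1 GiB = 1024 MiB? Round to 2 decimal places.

Audio: 448 kbps = 0.448 Mbps.
security camera export: 2.748 Mbps × 17580 s = 48309.8 Mb
drone footage reel: 75.448 Mbps × 600 s = 45268.8 Mb
animated explainer: 2.778 Mbps × 561 s = 1558.5 Mb
Total: 95137.1 Mb = 11892.1 MB.
= 11.08 GiB.

11.08 GiB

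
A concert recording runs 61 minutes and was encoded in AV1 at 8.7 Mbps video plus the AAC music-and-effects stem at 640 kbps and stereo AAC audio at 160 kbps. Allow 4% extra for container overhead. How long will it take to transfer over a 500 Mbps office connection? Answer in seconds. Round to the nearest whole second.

72 seconds

61 min = 3660 s
Audio total: 640 + 160 = 800 kbps = 0.800 Mbps.
Total bitrate: 9.500 Mbps.
File: 9.500 Mbps × 3660 s = 34770.0 Mb.
With 4% container overhead: ×1.04. → 36160.8 Mb.
At 500 Mbps: 36160.8 / 500 = 72.3 s ≈ 72.3 seconds.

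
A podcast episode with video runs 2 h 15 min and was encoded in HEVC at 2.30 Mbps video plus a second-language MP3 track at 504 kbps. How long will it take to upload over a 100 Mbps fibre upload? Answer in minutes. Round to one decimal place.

3.8 minutes

2 h 15 min = 135 min = 8100 s
Audio: 504 kbps = 0.504 Mbps.
Total bitrate: 2.804 Mbps.
File: 2.804 Mbps × 8100 s = 22712.4 Mb.
At 100 Mbps: 22712.4 / 100 = 227.1 s ≈ 3.79 minutes.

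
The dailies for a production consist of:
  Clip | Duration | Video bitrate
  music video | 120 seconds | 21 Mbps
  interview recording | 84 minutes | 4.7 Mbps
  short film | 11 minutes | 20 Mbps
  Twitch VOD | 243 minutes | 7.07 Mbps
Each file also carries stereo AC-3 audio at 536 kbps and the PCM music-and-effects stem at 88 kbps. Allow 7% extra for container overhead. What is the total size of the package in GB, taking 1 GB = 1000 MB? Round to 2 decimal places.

Audio total: 536 + 88 = 624 kbps = 0.624 Mbps.
music video: 21.624 Mbps × 120 s × 1.07 = 2776.5 Mb
interview recording: 5.324 Mbps × 5040 s × 1.07 = 28711.3 Mb
short film: 20.624 Mbps × 660 s × 1.07 = 14564.7 Mb
Twitch VOD: 7.694 Mbps × 14580 s × 1.07 = 120031.0 Mb
Total: 166083.5 Mb = 20760.4 MB.
= 20.76 GB.

20.76 GB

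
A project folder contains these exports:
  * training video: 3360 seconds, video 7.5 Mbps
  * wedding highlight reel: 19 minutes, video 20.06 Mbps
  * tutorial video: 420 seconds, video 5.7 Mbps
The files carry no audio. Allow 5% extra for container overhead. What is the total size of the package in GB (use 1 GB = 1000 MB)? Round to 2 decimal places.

6.62 GB

training video: 7.500 Mbps × 3360 s × 1.05 = 26460.0 Mb
wedding highlight reel: 20.060 Mbps × 1140 s × 1.05 = 24011.8 Mb
tutorial video: 5.700 Mbps × 420 s × 1.05 = 2513.7 Mb
Total: 52985.5 Mb = 6623.2 MB.
= 6.623 GB.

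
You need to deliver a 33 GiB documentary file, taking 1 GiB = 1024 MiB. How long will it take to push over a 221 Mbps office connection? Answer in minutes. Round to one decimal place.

File: 33 GiB = 283467.8 Mb.
At 221 Mbps: 283467.8 / 221 = 1282.7 s ≈ 21.4 minutes.

21.4 minutes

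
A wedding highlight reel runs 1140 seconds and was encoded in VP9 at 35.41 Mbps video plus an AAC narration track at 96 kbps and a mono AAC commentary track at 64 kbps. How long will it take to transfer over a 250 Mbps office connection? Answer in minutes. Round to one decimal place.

2.7 minutes

Audio total: 96 + 64 = 160 kbps = 0.160 Mbps.
Total bitrate: 35.570 Mbps.
File: 35.570 Mbps × 1140 s = 40549.8 Mb.
At 250 Mbps: 40549.8 / 250 = 162.2 s ≈ 2.7 minutes.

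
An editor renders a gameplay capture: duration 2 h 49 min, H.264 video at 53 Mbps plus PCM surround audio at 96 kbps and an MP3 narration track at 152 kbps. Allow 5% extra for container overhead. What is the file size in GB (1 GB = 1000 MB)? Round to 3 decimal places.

70.866 GB

2 h 49 min = 169 min = 10140 s
Audio total: 96 + 152 = 248 kbps = 0.248 Mbps.
Total bitrate: 53 + 0.248 = 53.248 Mbps.
Stream data: 53.248 Mbps × 10140 s = 539934.7 Mb.
With 5% container overhead: ×1.05.
566,931 Mb ÷ 8 = 70,866 MB → 70.87 GB.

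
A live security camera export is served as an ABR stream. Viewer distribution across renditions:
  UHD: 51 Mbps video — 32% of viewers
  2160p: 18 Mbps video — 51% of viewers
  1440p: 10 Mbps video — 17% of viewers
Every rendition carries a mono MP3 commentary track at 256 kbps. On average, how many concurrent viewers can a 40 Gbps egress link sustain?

1456

Audio: 256 kbps = 0.256 Mbps.
Average per-viewer bitrate: 0.32×51.256 + 0.51×18.256 + 0.17×10.256 = 27.456 Mbps.
40 Gbps = 40,000 Mbps; 40,000 / 27.456 = 1456.88 → 1456.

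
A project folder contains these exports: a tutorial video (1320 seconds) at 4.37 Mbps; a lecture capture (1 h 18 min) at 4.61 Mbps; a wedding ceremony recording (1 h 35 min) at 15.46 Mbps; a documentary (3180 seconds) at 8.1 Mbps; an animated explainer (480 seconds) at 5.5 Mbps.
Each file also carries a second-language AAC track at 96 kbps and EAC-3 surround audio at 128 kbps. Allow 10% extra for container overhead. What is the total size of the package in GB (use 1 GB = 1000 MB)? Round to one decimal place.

20.3 GB

Audio total: 96 + 128 = 224 kbps = 0.224 Mbps.
tutorial video: 4.594 Mbps × 1320 s × 1.10 = 6670.5 Mb
lecture capture: 4.834 Mbps × 4680 s × 1.10 = 24885.4 Mb
wedding ceremony recording: 15.684 Mbps × 5700 s × 1.10 = 98338.7 Mb
documentary: 8.324 Mbps × 3180 s × 1.10 = 29117.4 Mb
animated explainer: 5.724 Mbps × 480 s × 1.10 = 3022.3 Mb
Total: 162034.2 Mb = 20254.3 MB.
= 20.25 GB.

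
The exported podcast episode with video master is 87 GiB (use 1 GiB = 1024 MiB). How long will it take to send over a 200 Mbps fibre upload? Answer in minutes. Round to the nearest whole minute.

File: 87 GiB = 747324.3 Mb.
At 200 Mbps: 747324.3 / 200 = 3736.6 s ≈ 62.3 minutes.

62 minutes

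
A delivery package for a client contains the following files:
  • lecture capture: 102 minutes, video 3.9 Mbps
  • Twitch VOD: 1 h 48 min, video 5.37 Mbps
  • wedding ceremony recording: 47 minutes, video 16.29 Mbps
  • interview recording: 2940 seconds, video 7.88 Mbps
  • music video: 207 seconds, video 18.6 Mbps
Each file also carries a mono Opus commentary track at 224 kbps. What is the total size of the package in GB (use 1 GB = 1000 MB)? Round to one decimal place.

Audio: 224 kbps = 0.224 Mbps.
lecture capture: 4.124 Mbps × 6120 s = 25238.9 Mb
Twitch VOD: 5.594 Mbps × 6480 s = 36249.1 Mb
wedding ceremony recording: 16.514 Mbps × 2820 s = 46569.5 Mb
interview recording: 8.104 Mbps × 2940 s = 23825.8 Mb
music video: 18.824 Mbps × 207 s = 3896.6 Mb
Total: 135779.8 Mb = 16972.5 MB.
= 16.97 GB.

17.0 GB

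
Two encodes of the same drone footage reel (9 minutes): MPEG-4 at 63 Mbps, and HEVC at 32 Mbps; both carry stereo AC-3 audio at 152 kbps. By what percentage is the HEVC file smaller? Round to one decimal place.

9 min = 540 s
Audio: 152 kbps = 0.152 Mbps.
MPEG-4: 63.152 Mbps × 540 s = 34102.1 Mb = 4.263 GB.
HEVC: 32.152 Mbps × 540 s = 17362.1 Mb = 2.170 GB.
Reduction: (1 − 2.170/4.263) × 100 = 49.09%.

49.1%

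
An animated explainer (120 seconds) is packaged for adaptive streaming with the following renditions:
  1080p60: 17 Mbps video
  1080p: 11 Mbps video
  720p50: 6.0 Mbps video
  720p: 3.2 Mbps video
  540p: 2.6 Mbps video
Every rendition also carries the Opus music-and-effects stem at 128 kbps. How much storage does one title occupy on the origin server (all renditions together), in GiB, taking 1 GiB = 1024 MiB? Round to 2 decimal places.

Audio: 128 kbps = 0.128 Mbps.
Sum of rendition bitrates: (17+0.128) + (11+0.128) + (6.0+0.128) + (3.2+0.128) + (2.6+0.128) = 40.440 Mbps.
× 120 s = 4,853 Mb = 606.6 MB = 0.5649 GiB.

0.56 GiB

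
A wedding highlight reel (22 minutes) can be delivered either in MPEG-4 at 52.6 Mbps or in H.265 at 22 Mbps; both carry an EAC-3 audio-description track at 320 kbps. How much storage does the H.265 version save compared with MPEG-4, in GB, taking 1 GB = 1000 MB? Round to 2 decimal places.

22 min = 1320 s
Audio: 320 kbps = 0.320 Mbps.
MPEG-4: 52.920 Mbps × 1320 s = 69854.4 Mb = 8.732 GB.
H.265: 22.320 Mbps × 1320 s = 29462.4 Mb = 3.683 GB.
Saving: 8.732 − 3.683 = 5.049 GB.

5.05 GB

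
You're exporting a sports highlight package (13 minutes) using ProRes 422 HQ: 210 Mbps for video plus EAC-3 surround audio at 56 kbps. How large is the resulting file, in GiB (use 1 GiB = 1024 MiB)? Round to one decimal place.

13 min = 780 s
Audio: 56 kbps = 0.056 Mbps.
Total bitrate: 210 + 0.056 = 210.056 Mbps.
Stream data: 210.056 Mbps × 780 s = 163843.7 Mb.
163,844 Mb = 20,480,460,000 bytes ÷ 1,073,741,824 = 19.07 GiB.

19.1 GiB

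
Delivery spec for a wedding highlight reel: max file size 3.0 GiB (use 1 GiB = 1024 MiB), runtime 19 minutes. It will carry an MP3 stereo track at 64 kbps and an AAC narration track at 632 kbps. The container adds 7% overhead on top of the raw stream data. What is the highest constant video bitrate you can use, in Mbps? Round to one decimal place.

Budget: 3.0 GiB = 25769.8 Mb.
Stream payload after overhead: 25769.8 / 1.07 = 24083.9 Mb.
19 min = 1140 s
Total bitrate budget: 24083.9 Mb / 1140 s = 21.126 Mbps.
Audio total: 64 + 632 = 696 kbps = 0.696 Mbps.
Video: 21.126 − 0.696 = 20.430 Mbps.

20.4 Mbps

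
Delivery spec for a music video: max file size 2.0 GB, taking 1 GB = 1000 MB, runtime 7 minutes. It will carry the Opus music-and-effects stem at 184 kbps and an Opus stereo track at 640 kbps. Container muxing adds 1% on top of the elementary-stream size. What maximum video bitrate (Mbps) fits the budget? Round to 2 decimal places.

36.89 Mbps

Budget: 2.0 GB = 16000.0 Mb.
Stream payload after overhead: 16000.0 / 1.01 = 15841.6 Mb.
7 min = 420 s
Total bitrate budget: 15841.6 Mb / 420 s = 37.718 Mbps.
Audio total: 184 + 640 = 824 kbps = 0.824 Mbps.
Video: 37.718 − 0.824 = 36.894 Mbps.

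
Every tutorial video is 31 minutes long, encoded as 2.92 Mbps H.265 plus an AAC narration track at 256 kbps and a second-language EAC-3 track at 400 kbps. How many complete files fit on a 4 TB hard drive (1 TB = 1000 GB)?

31 min = 1860 s
Audio total: 256 + 400 = 656 kbps = 0.656 Mbps.
Total bitrate: 3.576 Mbps.
Per item: 3.576 Mbps × 1860 s = 6,651 Mb = 831.4 MB.
Capacity: 4 TB = 32,000,000 Mb; 4811.05 items → 4811 complete.

4811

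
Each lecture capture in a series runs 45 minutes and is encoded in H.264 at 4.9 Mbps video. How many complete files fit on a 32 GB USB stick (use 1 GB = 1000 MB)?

45 min = 2700 s
Per item: 4.900 Mbps × 2700 s = 13,230 Mb = 1,654 MB.
Capacity: 32 GB = 256,000 Mb; 19.35 items → 19 complete.

19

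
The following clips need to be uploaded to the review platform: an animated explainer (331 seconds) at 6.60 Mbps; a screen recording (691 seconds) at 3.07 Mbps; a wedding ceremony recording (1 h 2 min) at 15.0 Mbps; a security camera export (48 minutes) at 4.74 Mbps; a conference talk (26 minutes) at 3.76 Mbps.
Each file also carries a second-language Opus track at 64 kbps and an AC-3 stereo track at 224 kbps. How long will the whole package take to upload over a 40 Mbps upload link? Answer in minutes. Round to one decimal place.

Audio total: 64 + 224 = 288 kbps = 0.288 Mbps.
animated explainer: 6.888 Mbps × 331 s = 2279.9 Mb
screen recording: 3.358 Mbps × 691 s = 2320.4 Mb
wedding ceremony recording: 15.288 Mbps × 3720 s = 56871.4 Mb
security camera export: 5.028 Mbps × 2880 s = 14480.6 Mb
conference talk: 4.048 Mbps × 1560 s = 6314.9 Mb
Total: 82267.2 Mb = 10283.4 MB.
At 40 Mbps: 82267.2 / 40 = 2057 s ≈ 34.3 minutes.

34.3 minutes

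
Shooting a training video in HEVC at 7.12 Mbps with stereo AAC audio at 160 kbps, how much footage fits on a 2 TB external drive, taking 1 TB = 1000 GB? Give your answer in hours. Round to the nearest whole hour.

611 hours

Audio: 160 kbps = 0.160 Mbps.
Total bitrate: 7.12 + 0.160 = 7.280 Mbps.
Capacity: 2 TB = 16,000,000 Mb.
Recording time: 16,000,000 / 7.280 = 2,197,802 s ≈ 611 hours.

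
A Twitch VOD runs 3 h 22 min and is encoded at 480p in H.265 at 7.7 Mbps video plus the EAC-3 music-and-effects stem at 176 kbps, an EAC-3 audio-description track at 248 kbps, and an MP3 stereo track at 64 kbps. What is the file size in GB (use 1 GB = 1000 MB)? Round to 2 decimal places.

12.40 GB

3 h 22 min = 202 min = 12120 s
Audio total: 176 + 248 + 64 = 488 kbps = 0.488 Mbps.
Total bitrate: 7.7 + 0.488 = 8.188 Mbps.
Stream data: 8.188 Mbps × 12120 s = 99238.6 Mb.
99,239 Mb ÷ 8 = 12,405 MB → 12.40 GB.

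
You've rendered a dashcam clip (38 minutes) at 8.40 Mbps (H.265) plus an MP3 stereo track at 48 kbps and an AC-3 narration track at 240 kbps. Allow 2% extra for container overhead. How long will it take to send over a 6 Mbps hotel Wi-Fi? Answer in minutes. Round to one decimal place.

56.1 minutes

38 min = 2280 s
Audio total: 48 + 240 = 288 kbps = 0.288 Mbps.
Total bitrate: 8.688 Mbps.
File: 8.688 Mbps × 2280 s = 19808.6 Mb.
With 2% container overhead: ×1.02. → 20204.8 Mb.
At 6 Mbps: 20204.8 / 6 = 3367.5 s ≈ 56.1 minutes.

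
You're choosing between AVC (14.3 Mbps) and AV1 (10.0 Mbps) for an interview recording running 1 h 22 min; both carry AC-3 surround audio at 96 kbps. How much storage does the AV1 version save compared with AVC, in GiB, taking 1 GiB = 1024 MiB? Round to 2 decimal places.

2.46 GiB

1 h 22 min = 82 min = 4920 s
Audio: 96 kbps = 0.096 Mbps.
AVC: 14.396 Mbps × 4920 s = 70828.3 Mb = 8.246 GiB.
AV1: 10.096 Mbps × 4920 s = 49672.3 Mb = 5.783 GiB.
Saving: 8.246 − 5.783 = 2.463 GiB.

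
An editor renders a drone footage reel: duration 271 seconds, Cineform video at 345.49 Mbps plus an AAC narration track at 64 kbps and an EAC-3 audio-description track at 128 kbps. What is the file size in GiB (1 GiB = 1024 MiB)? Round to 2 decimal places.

Audio total: 64 + 128 = 192 kbps = 0.192 Mbps.
Total bitrate: 345.49 + 0.192 = 345.682 Mbps.
Stream data: 345.682 Mbps × 271 s = 93679.8 Mb.
93,680 Mb = 11,709,977,750 bytes ÷ 1,073,741,824 = 10.91 GiB.

10.91 GiB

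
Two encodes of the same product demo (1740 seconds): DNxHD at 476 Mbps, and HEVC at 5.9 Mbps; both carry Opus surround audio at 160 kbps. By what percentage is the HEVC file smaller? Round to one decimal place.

Audio: 160 kbps = 0.160 Mbps.
DNxHD: 476.160 Mbps × 1740 s = 828518.4 Mb = 103.565 GB.
HEVC: 6.060 Mbps × 1740 s = 10544.4 Mb = 1.318 GB.
Reduction: (1 − 1.318/103.565) × 100 = 98.73%.

98.7%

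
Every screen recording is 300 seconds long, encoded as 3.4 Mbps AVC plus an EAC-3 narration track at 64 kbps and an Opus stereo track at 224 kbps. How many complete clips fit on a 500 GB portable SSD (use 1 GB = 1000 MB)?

3615

Audio total: 64 + 224 = 288 kbps = 0.288 Mbps.
Total bitrate: 3.688 Mbps.
Per item: 3.688 Mbps × 300 s = 1,106 Mb = 138.3 MB.
Capacity: 500 GB = 4,000,000 Mb; 3615.33 items → 3615 complete.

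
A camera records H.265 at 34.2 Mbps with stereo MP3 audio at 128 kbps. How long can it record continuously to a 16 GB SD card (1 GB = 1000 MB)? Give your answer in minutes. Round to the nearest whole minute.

62 minutes

Audio: 128 kbps = 0.128 Mbps.
Total bitrate: 34.2 + 0.128 = 34.328 Mbps.
Capacity: 16 GB = 128,000 Mb.
Recording time: 128,000 / 34.328 = 3,729 s ≈ 62.1 minutes.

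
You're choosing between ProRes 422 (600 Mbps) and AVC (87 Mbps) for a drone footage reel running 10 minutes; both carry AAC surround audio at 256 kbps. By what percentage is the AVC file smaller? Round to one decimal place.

85.5%

10 min = 600 s
Audio: 256 kbps = 0.256 Mbps.
ProRes 422: 600.256 Mbps × 600 s = 360153.6 Mb = 41.927 GiB.
AVC: 87.256 Mbps × 600 s = 52353.6 Mb = 6.095 GiB.
Reduction: (1 − 6.095/41.927) × 100 = 85.46%.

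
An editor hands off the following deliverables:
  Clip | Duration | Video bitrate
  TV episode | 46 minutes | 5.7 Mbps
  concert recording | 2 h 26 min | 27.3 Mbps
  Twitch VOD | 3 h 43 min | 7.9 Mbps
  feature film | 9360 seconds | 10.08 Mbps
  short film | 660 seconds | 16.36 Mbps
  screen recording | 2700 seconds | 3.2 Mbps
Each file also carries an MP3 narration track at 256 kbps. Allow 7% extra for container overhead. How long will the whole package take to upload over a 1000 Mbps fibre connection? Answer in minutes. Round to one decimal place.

8.6 minutes

Audio: 256 kbps = 0.256 Mbps.
TV episode: 5.956 Mbps × 2760 s × 1.07 = 17589.3 Mb
concert recording: 27.556 Mbps × 8760 s × 1.07 = 258287.9 Mb
Twitch VOD: 8.156 Mbps × 13380 s × 1.07 = 116766.2 Mb
feature film: 10.336 Mbps × 9360 s × 1.07 = 103517.1 Mb
short film: 16.616 Mbps × 660 s × 1.07 = 11734.2 Mb
screen recording: 3.456 Mbps × 2700 s × 1.07 = 9984.4 Mb
Total: 517879.1 Mb = 64734.9 MB.
At 1000 Mbps: 517879.1 / 1000 = 518 s ≈ 8.63 minutes.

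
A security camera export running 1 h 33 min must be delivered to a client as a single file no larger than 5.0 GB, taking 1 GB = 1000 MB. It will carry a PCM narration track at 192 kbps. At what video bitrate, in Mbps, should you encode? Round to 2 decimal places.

Budget: 5.0 GB = 40000.0 Mb.
1 h 33 min = 93 min = 5580 s
Total bitrate budget: 40000.0 Mb / 5580 s = 7.168 Mbps.
Audio: 192 kbps = 0.192 Mbps.
Video: 7.168 − 0.192 = 6.976 Mbps.

6.98 Mbps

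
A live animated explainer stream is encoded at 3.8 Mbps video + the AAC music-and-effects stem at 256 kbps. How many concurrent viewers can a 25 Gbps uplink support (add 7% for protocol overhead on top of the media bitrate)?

Audio: 256 kbps = 0.256 Mbps.
Per-viewer media rate: 4.056 Mbps.
On the wire with 7% overhead: 4.340 Mbps.
25 Gbps = 25,000 Mbps; 25,000 / 4.340 = 5760.47 → 5760 viewers.

5760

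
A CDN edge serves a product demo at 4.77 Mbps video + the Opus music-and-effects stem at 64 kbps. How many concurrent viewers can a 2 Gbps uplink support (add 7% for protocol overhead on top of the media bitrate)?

Audio: 64 kbps = 0.064 Mbps.
Per-viewer media rate: 4.834 Mbps.
On the wire with 7% overhead: 5.172 Mbps.
2 Gbps = 2,000 Mbps; 2,000 / 5.172 = 386.67 → 386 viewers.

386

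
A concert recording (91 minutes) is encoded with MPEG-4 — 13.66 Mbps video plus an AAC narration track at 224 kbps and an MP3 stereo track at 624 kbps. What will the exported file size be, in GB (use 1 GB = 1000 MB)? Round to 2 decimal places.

9.90 GB

91 min = 5460 s
Audio total: 224 + 624 = 848 kbps = 0.848 Mbps.
Total bitrate: 13.66 + 0.848 = 14.508 Mbps.
Stream data: 14.508 Mbps × 5460 s = 79213.7 Mb.
79,214 Mb ÷ 8 = 9,902 MB → 9.902 GB.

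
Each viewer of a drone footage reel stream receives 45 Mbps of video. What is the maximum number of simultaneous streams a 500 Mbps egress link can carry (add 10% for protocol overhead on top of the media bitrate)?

On the wire with 10% overhead: 49.500 Mbps.
500 Mbps = 500.0 Mbps; 500.0 / 49.500 = 10.10 → 10 viewers.

10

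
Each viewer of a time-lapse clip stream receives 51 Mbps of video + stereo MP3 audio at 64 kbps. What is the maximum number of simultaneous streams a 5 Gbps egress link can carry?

Audio: 64 kbps = 0.064 Mbps.
Per-viewer media rate: 51.064 Mbps.
5 Gbps = 5,000 Mbps; 5,000 / 51.064 = 97.92 → 97 viewers.

97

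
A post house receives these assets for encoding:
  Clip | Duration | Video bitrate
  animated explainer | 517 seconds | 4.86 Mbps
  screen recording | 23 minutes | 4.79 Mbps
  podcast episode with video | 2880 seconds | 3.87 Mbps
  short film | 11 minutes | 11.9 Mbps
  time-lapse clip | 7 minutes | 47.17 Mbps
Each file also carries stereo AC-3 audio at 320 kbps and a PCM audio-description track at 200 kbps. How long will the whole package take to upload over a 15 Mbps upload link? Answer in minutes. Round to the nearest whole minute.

57 minutes

Audio total: 320 + 200 = 520 kbps = 0.520 Mbps.
animated explainer: 5.380 Mbps × 517 s = 2781.5 Mb
screen recording: 5.310 Mbps × 1380 s = 7327.8 Mb
podcast episode with video: 4.390 Mbps × 2880 s = 12643.2 Mb
short film: 12.420 Mbps × 660 s = 8197.2 Mb
time-lapse clip: 47.690 Mbps × 420 s = 20029.8 Mb
Total: 50979.5 Mb = 6372.4 MB.
At 15 Mbps: 50979.5 / 15 = 3399 s ≈ 56.6 minutes.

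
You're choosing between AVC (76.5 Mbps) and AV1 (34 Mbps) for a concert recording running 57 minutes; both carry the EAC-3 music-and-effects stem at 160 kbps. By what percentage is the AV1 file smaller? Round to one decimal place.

55.4%

57 min = 3420 s
Audio: 160 kbps = 0.160 Mbps.
AVC: 76.660 Mbps × 3420 s = 262177.2 Mb = 32.772 GB.
AV1: 34.160 Mbps × 3420 s = 116827.2 Mb = 14.603 GB.
Reduction: (1 − 14.603/32.772) × 100 = 55.44%.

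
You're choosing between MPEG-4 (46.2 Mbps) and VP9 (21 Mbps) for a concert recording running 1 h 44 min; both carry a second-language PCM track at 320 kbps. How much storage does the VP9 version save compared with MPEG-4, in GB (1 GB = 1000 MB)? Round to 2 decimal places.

19.66 GB

1 h 44 min = 104 min = 6240 s
Audio: 320 kbps = 0.320 Mbps.
MPEG-4: 46.520 Mbps × 6240 s = 290284.8 Mb = 36.286 GB.
VP9: 21.320 Mbps × 6240 s = 133036.8 Mb = 16.630 GB.
Saving: 36.286 − 16.630 = 19.656 GB.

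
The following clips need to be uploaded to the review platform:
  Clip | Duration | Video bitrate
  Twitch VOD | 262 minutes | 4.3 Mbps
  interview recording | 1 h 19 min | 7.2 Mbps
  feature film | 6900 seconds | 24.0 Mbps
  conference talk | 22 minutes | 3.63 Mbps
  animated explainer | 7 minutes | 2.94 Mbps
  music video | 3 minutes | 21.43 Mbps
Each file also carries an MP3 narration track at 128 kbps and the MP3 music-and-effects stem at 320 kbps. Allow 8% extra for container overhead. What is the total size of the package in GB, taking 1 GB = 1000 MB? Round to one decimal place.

Audio total: 128 + 320 = 448 kbps = 0.448 Mbps.
Twitch VOD: 4.748 Mbps × 15720 s × 1.08 = 80609.6 Mb
interview recording: 7.648 Mbps × 4740 s × 1.08 = 39151.6 Mb
feature film: 24.448 Mbps × 6900 s × 1.08 = 182186.5 Mb
conference talk: 4.078 Mbps × 1320 s × 1.08 = 5813.6 Mb
animated explainer: 3.388 Mbps × 420 s × 1.08 = 1536.8 Mb
music video: 21.878 Mbps × 180 s × 1.08 = 4253.1 Mb
Total: 313551.3 Mb = 39193.9 MB.
= 39.19 GB.

39.2 GB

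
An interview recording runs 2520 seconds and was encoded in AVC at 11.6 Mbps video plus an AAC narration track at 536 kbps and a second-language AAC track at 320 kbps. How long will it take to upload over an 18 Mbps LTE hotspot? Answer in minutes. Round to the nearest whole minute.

Audio total: 536 + 320 = 856 kbps = 0.856 Mbps.
Total bitrate: 12.456 Mbps.
File: 12.456 Mbps × 2520 s = 31389.1 Mb.
At 18 Mbps: 31389.1 / 18 = 1743.8 s ≈ 29.1 minutes.

29 minutes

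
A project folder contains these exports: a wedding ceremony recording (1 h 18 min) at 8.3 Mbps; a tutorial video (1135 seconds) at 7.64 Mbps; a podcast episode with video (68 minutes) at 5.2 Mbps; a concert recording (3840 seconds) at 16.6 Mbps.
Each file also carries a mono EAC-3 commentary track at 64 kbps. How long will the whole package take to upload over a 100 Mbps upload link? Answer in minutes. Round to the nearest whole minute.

22 minutes

Audio: 64 kbps = 0.064 Mbps.
wedding ceremony recording: 8.364 Mbps × 4680 s = 39143.5 Mb
tutorial video: 7.704 Mbps × 1135 s = 8744.0 Mb
podcast episode with video: 5.264 Mbps × 4080 s = 21477.1 Mb
concert recording: 16.664 Mbps × 3840 s = 63989.8 Mb
Total: 133354.4 Mb = 16669.3 MB.
At 100 Mbps: 133354.4 / 100 = 1334 s ≈ 22.2 minutes.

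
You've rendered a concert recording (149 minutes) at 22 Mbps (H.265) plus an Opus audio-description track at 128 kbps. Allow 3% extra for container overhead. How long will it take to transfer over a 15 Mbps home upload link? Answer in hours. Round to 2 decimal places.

149 min = 8940 s
Audio: 128 kbps = 0.128 Mbps.
Total bitrate: 22.128 Mbps.
File: 22.128 Mbps × 8940 s = 197824.3 Mb.
With 3% container overhead: ×1.03. → 203759.0 Mb.
At 15 Mbps: 203759.0 / 15 = 13583.9 s ≈ 3.77 hours.

3.77 hours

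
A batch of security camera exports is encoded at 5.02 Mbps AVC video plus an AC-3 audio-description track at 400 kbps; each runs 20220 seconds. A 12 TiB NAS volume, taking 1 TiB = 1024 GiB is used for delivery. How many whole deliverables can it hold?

963

Audio: 400 kbps = 0.400 Mbps.
Total bitrate: 5.420 Mbps.
Per item: 5.420 Mbps × 20220 s = 109,592 Mb = 13,699 MB.
Capacity: 12 TiB = 105,553,116 Mb; 963.14 items → 963 complete.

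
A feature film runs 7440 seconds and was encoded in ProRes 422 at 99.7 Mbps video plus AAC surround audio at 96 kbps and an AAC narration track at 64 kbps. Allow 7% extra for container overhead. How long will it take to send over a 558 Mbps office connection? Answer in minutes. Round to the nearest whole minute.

24 minutes

Audio total: 96 + 64 = 160 kbps = 0.160 Mbps.
Total bitrate: 99.860 Mbps.
File: 99.860 Mbps × 7440 s = 742958.4 Mb.
With 7% container overhead: ×1.07. → 794965.5 Mb.
At 558 Mbps: 794965.5 / 558 = 1424.7 s ≈ 23.7 minutes.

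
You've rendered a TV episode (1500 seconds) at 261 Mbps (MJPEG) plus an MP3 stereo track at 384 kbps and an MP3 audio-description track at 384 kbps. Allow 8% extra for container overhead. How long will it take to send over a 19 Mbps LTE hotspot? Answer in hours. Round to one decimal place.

6.2 hours

Audio total: 384 + 384 = 768 kbps = 0.768 Mbps.
Total bitrate: 261.768 Mbps.
File: 261.768 Mbps × 1500 s = 392652.0 Mb.
With 8% container overhead: ×1.08. → 424064.2 Mb.
At 19 Mbps: 424064.2 / 19 = 22319.2 s ≈ 6.2 hours.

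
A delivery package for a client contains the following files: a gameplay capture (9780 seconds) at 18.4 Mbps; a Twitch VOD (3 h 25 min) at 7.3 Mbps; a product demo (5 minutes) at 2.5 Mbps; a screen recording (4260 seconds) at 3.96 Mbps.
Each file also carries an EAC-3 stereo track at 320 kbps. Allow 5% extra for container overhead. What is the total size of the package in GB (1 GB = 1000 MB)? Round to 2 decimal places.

38.84 GB

Audio: 320 kbps = 0.320 Mbps.
gameplay capture: 18.720 Mbps × 9780 s × 1.05 = 192235.7 Mb
Twitch VOD: 7.620 Mbps × 12300 s × 1.05 = 98412.3 Mb
product demo: 2.820 Mbps × 300 s × 1.05 = 888.3 Mb
screen recording: 4.280 Mbps × 4260 s × 1.05 = 19144.4 Mb
Total: 310680.7 Mb = 38835.1 MB.
= 38.84 GB.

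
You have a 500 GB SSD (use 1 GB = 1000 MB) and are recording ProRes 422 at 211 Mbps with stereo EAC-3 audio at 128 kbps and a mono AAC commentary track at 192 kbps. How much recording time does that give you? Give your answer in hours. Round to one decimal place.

Audio total: 128 + 192 = 320 kbps = 0.320 Mbps.
Total bitrate: 211 + 0.320 = 211.320 Mbps.
Capacity: 500 GB = 4,000,000 Mb.
Recording time: 4,000,000 / 211.320 = 18,929 s ≈ 5.26 hours.

5.3 hours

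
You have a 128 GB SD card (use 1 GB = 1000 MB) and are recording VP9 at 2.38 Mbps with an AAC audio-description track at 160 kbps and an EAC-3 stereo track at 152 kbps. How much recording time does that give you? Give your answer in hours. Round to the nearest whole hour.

Audio total: 160 + 152 = 312 kbps = 0.312 Mbps.
Total bitrate: 2.38 + 0.312 = 2.692 Mbps.
Capacity: 128 GB = 1,024,000 Mb.
Recording time: 1,024,000 / 2.692 = 380,386 s ≈ 106 hours.

106 hours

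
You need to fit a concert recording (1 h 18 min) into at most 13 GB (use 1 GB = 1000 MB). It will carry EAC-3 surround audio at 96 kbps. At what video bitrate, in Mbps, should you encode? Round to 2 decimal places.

22.13 Mbps

Budget: 13 GB = 104000.0 Mb.
1 h 18 min = 78 min = 4680 s
Total bitrate budget: 104000.0 Mb / 4680 s = 22.222 Mbps.
Audio: 96 kbps = 0.096 Mbps.
Video: 22.222 − 0.096 = 22.126 Mbps.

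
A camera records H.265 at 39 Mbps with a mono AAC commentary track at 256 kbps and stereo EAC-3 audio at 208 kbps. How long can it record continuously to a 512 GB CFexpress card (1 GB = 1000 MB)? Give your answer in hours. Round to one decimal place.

28.8 hours

Audio total: 256 + 208 = 464 kbps = 0.464 Mbps.
Total bitrate: 39 + 0.464 = 39.464 Mbps.
Capacity: 512 GB = 4,096,000 Mb.
Recording time: 4,096,000 / 39.464 = 103,791 s ≈ 28.8 hours.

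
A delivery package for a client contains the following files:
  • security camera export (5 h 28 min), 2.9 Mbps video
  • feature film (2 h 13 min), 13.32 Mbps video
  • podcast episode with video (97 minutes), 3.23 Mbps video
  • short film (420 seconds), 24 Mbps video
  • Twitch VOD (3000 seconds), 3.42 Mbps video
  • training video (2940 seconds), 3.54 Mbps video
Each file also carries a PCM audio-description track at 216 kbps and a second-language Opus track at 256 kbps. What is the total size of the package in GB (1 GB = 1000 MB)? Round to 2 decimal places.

Audio total: 216 + 256 = 472 kbps = 0.472 Mbps.
security camera export: 3.372 Mbps × 19680 s = 66361.0 Mb
feature film: 13.792 Mbps × 7980 s = 110060.2 Mb
podcast episode with video: 3.702 Mbps × 5820 s = 21545.6 Mb
short film: 24.472 Mbps × 420 s = 10278.2 Mb
Twitch VOD: 3.892 Mbps × 3000 s = 11676.0 Mb
training video: 4.012 Mbps × 2940 s = 11795.3 Mb
Total: 231716.3 Mb = 28964.5 MB.
= 28.96 GB.

28.96 GB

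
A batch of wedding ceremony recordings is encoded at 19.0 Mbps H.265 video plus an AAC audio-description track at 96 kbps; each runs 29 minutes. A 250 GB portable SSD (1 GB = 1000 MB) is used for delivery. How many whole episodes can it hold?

60

29 min = 1740 s
Audio: 96 kbps = 0.096 Mbps.
Total bitrate: 19.096 Mbps.
Per item: 19.096 Mbps × 1740 s = 33,227 Mb = 4,153 MB.
Capacity: 250 GB = 2,000,000 Mb; 60.19 items → 60 complete.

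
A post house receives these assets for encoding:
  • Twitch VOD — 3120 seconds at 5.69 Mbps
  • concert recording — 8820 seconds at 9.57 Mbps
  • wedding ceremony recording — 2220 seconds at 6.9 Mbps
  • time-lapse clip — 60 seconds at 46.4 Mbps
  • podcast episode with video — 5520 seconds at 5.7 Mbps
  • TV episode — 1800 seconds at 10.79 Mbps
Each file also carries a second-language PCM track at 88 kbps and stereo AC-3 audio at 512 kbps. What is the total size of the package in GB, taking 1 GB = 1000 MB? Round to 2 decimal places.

Audio total: 88 + 512 = 600 kbps = 0.600 Mbps.
Twitch VOD: 6.290 Mbps × 3120 s = 19624.8 Mb
concert recording: 10.170 Mbps × 8820 s = 89699.4 Mb
wedding ceremony recording: 7.500 Mbps × 2220 s = 16650.0 Mb
time-lapse clip: 47.000 Mbps × 60 s = 2820.0 Mb
podcast episode with video: 6.300 Mbps × 5520 s = 34776.0 Mb
TV episode: 11.390 Mbps × 1800 s = 20502.0 Mb
Total: 184072.2 Mb = 23009.0 MB.
= 23.01 GB.

23.01 GB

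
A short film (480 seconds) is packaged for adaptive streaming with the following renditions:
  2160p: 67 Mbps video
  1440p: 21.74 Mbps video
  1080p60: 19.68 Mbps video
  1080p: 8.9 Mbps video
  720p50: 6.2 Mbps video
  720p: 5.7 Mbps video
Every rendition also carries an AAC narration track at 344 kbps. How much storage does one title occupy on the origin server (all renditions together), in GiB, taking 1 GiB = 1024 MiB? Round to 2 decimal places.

7.34 GiB

Audio: 344 kbps = 0.344 Mbps.
Sum of rendition bitrates: (67+0.344) + (21.74+0.344) + (19.68+0.344) + (8.9+0.344) + (6.2+0.344) + (5.7+0.344) = 131.284 Mbps.
× 480 s = 63,016 Mb = 7,877 MB = 7.336 GiB.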